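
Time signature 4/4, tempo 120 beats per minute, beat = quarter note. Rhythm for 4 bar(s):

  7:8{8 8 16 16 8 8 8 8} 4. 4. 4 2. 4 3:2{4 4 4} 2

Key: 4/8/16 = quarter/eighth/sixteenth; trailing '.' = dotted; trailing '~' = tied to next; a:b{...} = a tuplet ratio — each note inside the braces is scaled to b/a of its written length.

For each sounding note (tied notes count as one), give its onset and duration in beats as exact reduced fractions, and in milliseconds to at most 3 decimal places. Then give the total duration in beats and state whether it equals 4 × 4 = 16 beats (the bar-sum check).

1) 0.0ms=0b +285.714ms=4/7b
2) 285.714ms=4/7b +285.714ms=4/7b
3) 571.429ms=8/7b +142.857ms=2/7b
4) 714.286ms=10/7b +142.857ms=2/7b
5) 857.143ms=12/7b +285.714ms=4/7b
6) 1142.857ms=16/7b +285.714ms=4/7b
7) 1428.571ms=20/7b +285.714ms=4/7b
8) 1714.286ms=24/7b +285.714ms=4/7b
9) 2000.0ms=4b +750.0ms=3/2b
10) 2750.0ms=11/2b +750.0ms=3/2b
11) 3500.0ms=7b +500.0ms=1b
12) 4000.0ms=8b +1500.0ms=3b
13) 5500.0ms=11b +500.0ms=1b
14) 6000.0ms=12b +333.333ms=2/3b
15) 6333.333ms=38/3b +333.333ms=2/3b
16) 6666.667ms=40/3b +333.333ms=2/3b
17) 7000.0ms=14b +1000.0ms=2b
Σ=16b of 16 (120bpm 4/4) — PASS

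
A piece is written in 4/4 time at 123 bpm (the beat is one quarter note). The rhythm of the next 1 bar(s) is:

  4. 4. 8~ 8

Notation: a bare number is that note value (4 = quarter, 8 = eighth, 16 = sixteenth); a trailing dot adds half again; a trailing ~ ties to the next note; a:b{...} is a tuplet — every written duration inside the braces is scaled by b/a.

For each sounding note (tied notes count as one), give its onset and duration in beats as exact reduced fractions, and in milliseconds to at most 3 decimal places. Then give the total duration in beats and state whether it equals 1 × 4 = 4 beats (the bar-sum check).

1) 0.0ms=0b +731.707ms=3/2b
2) 731.707ms=3/2b +731.707ms=3/2b
3) 1463.415ms=3b +487.805ms=1b
Σ=4b of 4 (123bpm 4/4) — PASS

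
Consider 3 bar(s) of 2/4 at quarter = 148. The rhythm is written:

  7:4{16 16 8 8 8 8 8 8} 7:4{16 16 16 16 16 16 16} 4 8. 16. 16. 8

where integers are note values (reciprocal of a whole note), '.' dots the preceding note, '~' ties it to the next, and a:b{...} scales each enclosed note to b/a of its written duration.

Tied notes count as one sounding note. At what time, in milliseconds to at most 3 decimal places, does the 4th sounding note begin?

1. 0.0ms @ 0 + 57.915ms (1/7)
2. 57.915ms @ 1/7 + 57.915ms (1/7)
3. 115.83ms @ 2/7 + 115.83ms (2/7)
4. 231.66ms @ 4/7 + 115.83ms (2/7)
5. 347.49ms @ 6/7 + 115.83ms (2/7)
6. 463.32ms @ 8/7 + 115.83ms (2/7)
7. 579.151ms @ 10/7 + 115.83ms (2/7)
8. 694.981ms @ 12/7 + 115.83ms (2/7)
9. 810.811ms @ 2 + 57.915ms (1/7)
10. 868.726ms @ 15/7 + 57.915ms (1/7)
11. 926.641ms @ 16/7 + 57.915ms (1/7)
12. 984.556ms @ 17/7 + 57.915ms (1/7)
13. 1042.471ms @ 18/7 + 57.915ms (1/7)
14. 1100.386ms @ 19/7 + 57.915ms (1/7)
15. 1158.301ms @ 20/7 + 57.915ms (1/7)
16. 1216.216ms @ 3 + 405.405ms (1)
17. 1621.622ms @ 4 + 304.054ms (3/4)
18. 1925.676ms @ 19/4 + 152.027ms (3/8)
19. 2077.703ms @ 41/8 + 152.027ms (3/8)
20. 2229.73ms @ 11/2 + 202.703ms (1/2)

note 4 onset = 4/7b = 231.66ms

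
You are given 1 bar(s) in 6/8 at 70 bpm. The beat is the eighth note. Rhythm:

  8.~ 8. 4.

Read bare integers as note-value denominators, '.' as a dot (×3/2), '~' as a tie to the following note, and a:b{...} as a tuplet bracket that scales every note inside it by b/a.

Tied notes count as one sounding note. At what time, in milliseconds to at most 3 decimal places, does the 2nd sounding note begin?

1. 0.0ms @ 0 + 2571.429ms (3)
2. 2571.429ms @ 3 + 2571.429ms (3)

note 2 onset = 3b = 2571.429ms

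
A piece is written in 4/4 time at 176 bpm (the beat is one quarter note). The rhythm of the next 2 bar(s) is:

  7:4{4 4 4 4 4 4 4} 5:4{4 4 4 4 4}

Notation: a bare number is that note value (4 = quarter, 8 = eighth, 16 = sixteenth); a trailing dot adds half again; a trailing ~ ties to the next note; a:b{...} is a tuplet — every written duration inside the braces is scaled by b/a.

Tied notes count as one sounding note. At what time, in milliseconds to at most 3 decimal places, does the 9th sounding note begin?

1. 0.0ms @ 0 + 194.805ms (4/7)
2. 194.805ms @ 4/7 + 194.805ms (4/7)
3. 389.61ms @ 8/7 + 194.805ms (4/7)
4. 584.416ms @ 12/7 + 194.805ms (4/7)
5. 779.221ms @ 16/7 + 194.805ms (4/7)
6. 974.026ms @ 20/7 + 194.805ms (4/7)
7. 1168.831ms @ 24/7 + 194.805ms (4/7)
8. 1363.636ms @ 4 + 272.727ms (4/5)
9. 1636.364ms @ 24/5 + 272.727ms (4/5)
10. 1909.091ms @ 28/5 + 272.727ms (4/5)
11. 2181.818ms @ 32/5 + 272.727ms (4/5)
12. 2454.545ms @ 36/5 + 272.727ms (4/5)

note 9 onset = 24/5b = 1636.364ms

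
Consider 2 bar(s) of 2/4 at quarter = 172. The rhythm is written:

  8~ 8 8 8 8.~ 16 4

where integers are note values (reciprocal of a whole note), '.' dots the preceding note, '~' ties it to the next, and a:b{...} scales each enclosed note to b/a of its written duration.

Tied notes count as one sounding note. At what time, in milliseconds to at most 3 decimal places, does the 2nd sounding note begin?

1. 0.0ms @ 0 + 348.837ms (1)
2. 348.837ms @ 1 + 174.419ms (1/2)
3. 523.256ms @ 3/2 + 174.419ms (1/2)
4. 697.674ms @ 2 + 348.837ms (1)
5. 1046.512ms @ 3 + 348.837ms (1)

note 2 onset = 1b = 348.837ms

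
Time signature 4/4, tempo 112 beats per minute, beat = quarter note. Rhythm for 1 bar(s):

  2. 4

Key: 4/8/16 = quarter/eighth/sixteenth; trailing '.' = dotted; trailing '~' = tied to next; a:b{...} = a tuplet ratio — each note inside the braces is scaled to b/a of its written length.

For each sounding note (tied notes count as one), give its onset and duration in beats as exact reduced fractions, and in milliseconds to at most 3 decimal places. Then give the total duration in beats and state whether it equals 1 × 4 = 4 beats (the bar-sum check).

1) 0.0ms=0b +1607.143ms=3b
2) 1607.143ms=3b +535.714ms=1b
Σ=4b of 4 (112bpm 4/4) — PASS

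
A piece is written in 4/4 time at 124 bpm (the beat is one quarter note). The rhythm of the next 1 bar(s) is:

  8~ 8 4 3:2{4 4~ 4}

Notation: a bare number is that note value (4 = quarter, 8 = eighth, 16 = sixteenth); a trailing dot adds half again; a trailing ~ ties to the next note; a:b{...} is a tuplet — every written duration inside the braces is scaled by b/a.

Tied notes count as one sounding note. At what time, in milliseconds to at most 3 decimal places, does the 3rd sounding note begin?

note 3 onset = 2b = 967.742ms

1. 0.0ms @ 0 + 483.871ms (1)
2. 483.871ms @ 1 + 483.871ms (1)
3. 967.742ms @ 2 + 322.581ms (2/3)
4. 1290.323ms @ 8/3 + 645.161ms (4/3)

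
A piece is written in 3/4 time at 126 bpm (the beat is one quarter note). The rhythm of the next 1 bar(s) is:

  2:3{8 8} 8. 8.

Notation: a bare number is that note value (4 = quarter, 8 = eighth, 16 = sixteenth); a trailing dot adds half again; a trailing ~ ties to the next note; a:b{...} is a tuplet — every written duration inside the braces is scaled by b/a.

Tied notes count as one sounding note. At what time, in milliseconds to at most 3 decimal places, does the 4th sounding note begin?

1. 0.0ms @ 0 + 357.143ms (3/4)
2. 357.143ms @ 3/4 + 357.143ms (3/4)
3. 714.286ms @ 3/2 + 357.143ms (3/4)
4. 1071.429ms @ 9/4 + 357.143ms (3/4)

note 4 onset = 9/4b = 1071.429ms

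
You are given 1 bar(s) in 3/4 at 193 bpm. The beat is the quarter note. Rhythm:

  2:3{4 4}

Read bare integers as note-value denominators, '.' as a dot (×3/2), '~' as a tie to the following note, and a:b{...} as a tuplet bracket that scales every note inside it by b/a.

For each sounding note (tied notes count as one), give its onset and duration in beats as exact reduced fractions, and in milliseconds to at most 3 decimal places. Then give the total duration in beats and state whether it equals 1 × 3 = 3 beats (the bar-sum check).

1) 0.0ms=0b +466.321ms=3/2b
2) 466.321ms=3/2b +466.321ms=3/2b
Σ=3b of 3 (193bpm 3/4) — PASS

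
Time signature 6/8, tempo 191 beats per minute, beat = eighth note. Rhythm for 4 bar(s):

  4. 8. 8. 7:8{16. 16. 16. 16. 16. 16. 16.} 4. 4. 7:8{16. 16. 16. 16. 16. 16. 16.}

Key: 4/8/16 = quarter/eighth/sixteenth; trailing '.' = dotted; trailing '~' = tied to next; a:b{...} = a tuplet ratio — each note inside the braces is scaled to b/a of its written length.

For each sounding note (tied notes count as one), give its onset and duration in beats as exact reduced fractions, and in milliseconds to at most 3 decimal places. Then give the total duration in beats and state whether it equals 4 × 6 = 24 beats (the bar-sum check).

1) 0.0ms=0b +942.408ms=3b
2) 942.408ms=3b +471.204ms=3/2b
3) 1413.613ms=9/2b +471.204ms=3/2b
4) 1884.817ms=6b +269.26ms=6/7b
5) 2154.076ms=48/7b +269.26ms=6/7b
6) 2423.336ms=54/7b +269.26ms=6/7b
7) 2692.595ms=60/7b +269.26ms=6/7b
8) 2961.855ms=66/7b +269.26ms=6/7b
9) 3231.114ms=72/7b +269.26ms=6/7b
10) 3500.374ms=78/7b +269.26ms=6/7b
11) 3769.634ms=12b +942.408ms=3b
12) 4712.042ms=15b +942.408ms=3b
13) 5654.45ms=18b +269.26ms=6/7b
14) 5923.71ms=132/7b +269.26ms=6/7b
15) 6192.969ms=138/7b +269.26ms=6/7b
16) 6462.229ms=144/7b +269.26ms=6/7b
17) 6731.488ms=150/7b +269.26ms=6/7b
18) 7000.748ms=156/7b +269.26ms=6/7b
19) 7270.007ms=162/7b +269.26ms=6/7b
Σ=24b of 24 (191bpm 6/8) — PASS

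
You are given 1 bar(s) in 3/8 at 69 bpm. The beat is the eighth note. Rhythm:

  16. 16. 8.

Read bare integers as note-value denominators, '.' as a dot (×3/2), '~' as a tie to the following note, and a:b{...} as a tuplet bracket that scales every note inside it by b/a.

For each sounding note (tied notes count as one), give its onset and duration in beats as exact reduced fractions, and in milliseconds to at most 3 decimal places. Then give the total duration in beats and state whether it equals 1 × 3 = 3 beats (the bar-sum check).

1) 0.0ms=0b +652.174ms=3/4b
2) 652.174ms=3/4b +652.174ms=3/4b
3) 1304.348ms=3/2b +1304.348ms=3/2b
Σ=3b of 3 (69bpm 3/8) — PASS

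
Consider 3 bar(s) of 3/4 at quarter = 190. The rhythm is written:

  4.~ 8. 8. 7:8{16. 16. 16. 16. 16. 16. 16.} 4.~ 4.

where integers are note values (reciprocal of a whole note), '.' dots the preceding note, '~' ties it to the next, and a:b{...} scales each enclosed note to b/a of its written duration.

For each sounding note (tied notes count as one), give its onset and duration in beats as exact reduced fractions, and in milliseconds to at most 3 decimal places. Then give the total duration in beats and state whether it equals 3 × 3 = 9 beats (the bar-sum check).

1) 0.0ms=0b +710.526ms=9/4b
2) 710.526ms=9/4b +236.842ms=3/4b
3) 947.368ms=3b +135.338ms=3/7b
4) 1082.707ms=24/7b +135.338ms=3/7b
5) 1218.045ms=27/7b +135.338ms=3/7b
6) 1353.383ms=30/7b +135.338ms=3/7b
7) 1488.722ms=33/7b +135.338ms=3/7b
8) 1624.06ms=36/7b +135.338ms=3/7b
9) 1759.398ms=39/7b +135.338ms=3/7b
10) 1894.737ms=6b +947.368ms=3b
Σ=9b of 9 (190bpm 3/4) — PASS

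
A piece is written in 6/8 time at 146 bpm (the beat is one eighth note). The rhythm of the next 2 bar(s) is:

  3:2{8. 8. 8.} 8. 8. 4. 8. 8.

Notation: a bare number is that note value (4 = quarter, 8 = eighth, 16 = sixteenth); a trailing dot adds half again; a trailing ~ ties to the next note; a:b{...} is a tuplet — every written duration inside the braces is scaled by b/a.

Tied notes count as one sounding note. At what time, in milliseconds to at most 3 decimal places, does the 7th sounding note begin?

note 7 onset = 9b = 3698.63ms

1. 0.0ms @ 0 + 410.959ms (1)
2. 410.959ms @ 1 + 410.959ms (1)
3. 821.918ms @ 2 + 410.959ms (1)
4. 1232.877ms @ 3 + 616.438ms (3/2)
5. 1849.315ms @ 9/2 + 616.438ms (3/2)
6. 2465.753ms @ 6 + 1232.877ms (3)
7. 3698.63ms @ 9 + 616.438ms (3/2)
8. 4315.068ms @ 21/2 + 616.438ms (3/2)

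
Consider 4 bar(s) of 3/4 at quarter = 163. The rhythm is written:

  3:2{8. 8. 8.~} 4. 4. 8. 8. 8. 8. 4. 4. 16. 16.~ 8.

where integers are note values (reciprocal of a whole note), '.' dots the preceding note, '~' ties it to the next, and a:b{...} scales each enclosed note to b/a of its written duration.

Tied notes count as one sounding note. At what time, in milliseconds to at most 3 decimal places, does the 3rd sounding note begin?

note 3 onset = 1b = 368.098ms

1. 0.0ms @ 0 + 184.049ms (1/2)
2. 184.049ms @ 1/2 + 184.049ms (1/2)
3. 368.098ms @ 1 + 736.196ms (2)
4. 1104.294ms @ 3 + 552.147ms (3/2)
5. 1656.442ms @ 9/2 + 276.074ms (3/4)
6. 1932.515ms @ 21/4 + 276.074ms (3/4)
7. 2208.589ms @ 6 + 276.074ms (3/4)
8. 2484.663ms @ 27/4 + 276.074ms (3/4)
9. 2760.736ms @ 15/2 + 552.147ms (3/2)
10. 3312.883ms @ 9 + 552.147ms (3/2)
11. 3865.031ms @ 21/2 + 138.037ms (3/8)
12. 4003.067ms @ 87/8 + 414.11ms (9/8)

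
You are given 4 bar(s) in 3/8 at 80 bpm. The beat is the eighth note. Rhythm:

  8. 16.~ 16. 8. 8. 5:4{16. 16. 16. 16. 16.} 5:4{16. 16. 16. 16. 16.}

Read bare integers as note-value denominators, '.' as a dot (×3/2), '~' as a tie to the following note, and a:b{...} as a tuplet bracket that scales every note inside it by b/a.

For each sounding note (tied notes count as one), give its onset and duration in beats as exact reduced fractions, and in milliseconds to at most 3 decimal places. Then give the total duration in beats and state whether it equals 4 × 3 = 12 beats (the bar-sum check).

1) 0.0ms=0b +1125.0ms=3/2b
2) 1125.0ms=3/2b +1125.0ms=3/2b
3) 2250.0ms=3b +1125.0ms=3/2b
4) 3375.0ms=9/2b +1125.0ms=3/2b
5) 4500.0ms=6b +450.0ms=3/5b
6) 4950.0ms=33/5b +450.0ms=3/5b
7) 5400.0ms=36/5b +450.0ms=3/5b
8) 5850.0ms=39/5b +450.0ms=3/5b
9) 6300.0ms=42/5b +450.0ms=3/5b
10) 6750.0ms=9b +450.0ms=3/5b
11) 7200.0ms=48/5b +450.0ms=3/5b
12) 7650.0ms=51/5b +450.0ms=3/5b
13) 8100.0ms=54/5b +450.0ms=3/5b
14) 8550.0ms=57/5b +450.0ms=3/5b
Σ=12b of 12 (80bpm 3/8) — PASS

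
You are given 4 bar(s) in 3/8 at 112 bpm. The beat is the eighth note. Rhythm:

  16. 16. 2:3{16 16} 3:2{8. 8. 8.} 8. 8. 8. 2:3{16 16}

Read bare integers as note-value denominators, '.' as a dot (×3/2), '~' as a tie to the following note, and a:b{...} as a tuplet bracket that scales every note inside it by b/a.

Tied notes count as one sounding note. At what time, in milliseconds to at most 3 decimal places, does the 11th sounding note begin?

1. 0.0ms @ 0 + 401.786ms (3/4)
2. 401.786ms @ 3/4 + 401.786ms (3/4)
3. 803.571ms @ 3/2 + 401.786ms (3/4)
4. 1205.357ms @ 9/4 + 401.786ms (3/4)
5. 1607.143ms @ 3 + 535.714ms (1)
6. 2142.857ms @ 4 + 535.714ms (1)
7. 2678.571ms @ 5 + 535.714ms (1)
8. 3214.286ms @ 6 + 803.571ms (3/2)
9. 4017.857ms @ 15/2 + 803.571ms (3/2)
10. 4821.429ms @ 9 + 803.571ms (3/2)
11. 5625.0ms @ 21/2 + 401.786ms (3/4)
12. 6026.786ms @ 45/4 + 401.786ms (3/4)

note 11 onset = 21/2b = 5625.0ms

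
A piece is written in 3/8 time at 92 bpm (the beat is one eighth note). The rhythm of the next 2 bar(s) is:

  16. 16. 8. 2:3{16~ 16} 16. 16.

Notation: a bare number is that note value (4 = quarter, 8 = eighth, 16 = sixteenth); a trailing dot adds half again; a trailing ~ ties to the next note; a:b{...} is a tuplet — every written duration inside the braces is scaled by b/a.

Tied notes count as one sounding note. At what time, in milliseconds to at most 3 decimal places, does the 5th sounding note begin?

note 5 onset = 9/2b = 2934.783ms

1. 0.0ms @ 0 + 489.13ms (3/4)
2. 489.13ms @ 3/4 + 489.13ms (3/4)
3. 978.261ms @ 3/2 + 978.261ms (3/2)
4. 1956.522ms @ 3 + 978.261ms (3/2)
5. 2934.783ms @ 9/2 + 489.13ms (3/4)
6. 3423.913ms @ 21/4 + 489.13ms (3/4)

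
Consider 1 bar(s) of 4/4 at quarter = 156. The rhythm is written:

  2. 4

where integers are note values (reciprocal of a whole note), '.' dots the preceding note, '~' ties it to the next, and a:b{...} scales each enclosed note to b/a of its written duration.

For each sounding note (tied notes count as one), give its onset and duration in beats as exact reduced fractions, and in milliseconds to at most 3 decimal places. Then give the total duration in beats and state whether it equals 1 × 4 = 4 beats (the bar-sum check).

1) 0.0ms=0b +1153.846ms=3b
2) 1153.846ms=3b +384.615ms=1b
Σ=4b of 4 (156bpm 4/4) — PASS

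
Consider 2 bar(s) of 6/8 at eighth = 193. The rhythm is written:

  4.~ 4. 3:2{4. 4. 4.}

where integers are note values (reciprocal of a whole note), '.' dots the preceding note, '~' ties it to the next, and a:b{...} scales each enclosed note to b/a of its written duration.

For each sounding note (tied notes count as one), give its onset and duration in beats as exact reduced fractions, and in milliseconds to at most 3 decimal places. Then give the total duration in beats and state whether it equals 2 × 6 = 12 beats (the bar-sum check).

1) 0.0ms=0b +1865.285ms=6b
2) 1865.285ms=6b +621.762ms=2b
3) 2487.047ms=8b +621.762ms=2b
4) 3108.808ms=10b +621.762ms=2b
Σ=12b of 12 (193bpm 6/8) — PASS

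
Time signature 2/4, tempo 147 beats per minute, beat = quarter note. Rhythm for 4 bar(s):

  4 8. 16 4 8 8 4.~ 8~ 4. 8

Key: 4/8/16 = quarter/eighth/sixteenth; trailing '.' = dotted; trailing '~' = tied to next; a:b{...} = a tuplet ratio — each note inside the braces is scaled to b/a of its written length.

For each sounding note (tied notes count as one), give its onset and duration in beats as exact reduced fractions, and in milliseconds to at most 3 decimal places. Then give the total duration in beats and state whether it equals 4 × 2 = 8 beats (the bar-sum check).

1) 0.0ms=0b +408.163ms=1b
2) 408.163ms=1b +306.122ms=3/4b
3) 714.286ms=7/4b +102.041ms=1/4b
4) 816.327ms=2b +408.163ms=1b
5) 1224.49ms=3b +204.082ms=1/2b
6) 1428.571ms=7/2b +204.082ms=1/2b
7) 1632.653ms=4b +1428.571ms=7/2b
8) 3061.224ms=15/2b +204.082ms=1/2b
Σ=8b of 8 (147bpm 2/4) — PASS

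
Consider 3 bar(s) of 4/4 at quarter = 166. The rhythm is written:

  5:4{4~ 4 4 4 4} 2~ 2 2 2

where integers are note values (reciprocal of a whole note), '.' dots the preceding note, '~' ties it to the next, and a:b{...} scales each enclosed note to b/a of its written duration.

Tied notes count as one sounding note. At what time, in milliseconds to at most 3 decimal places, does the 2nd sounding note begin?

note 2 onset = 8/5b = 578.313ms

1. 0.0ms @ 0 + 578.313ms (8/5)
2. 578.313ms @ 8/5 + 289.157ms (4/5)
3. 867.47ms @ 12/5 + 289.157ms (4/5)
4. 1156.627ms @ 16/5 + 289.157ms (4/5)
5. 1445.783ms @ 4 + 1445.783ms (4)
6. 2891.566ms @ 8 + 722.892ms (2)
7. 3614.458ms @ 10 + 722.892ms (2)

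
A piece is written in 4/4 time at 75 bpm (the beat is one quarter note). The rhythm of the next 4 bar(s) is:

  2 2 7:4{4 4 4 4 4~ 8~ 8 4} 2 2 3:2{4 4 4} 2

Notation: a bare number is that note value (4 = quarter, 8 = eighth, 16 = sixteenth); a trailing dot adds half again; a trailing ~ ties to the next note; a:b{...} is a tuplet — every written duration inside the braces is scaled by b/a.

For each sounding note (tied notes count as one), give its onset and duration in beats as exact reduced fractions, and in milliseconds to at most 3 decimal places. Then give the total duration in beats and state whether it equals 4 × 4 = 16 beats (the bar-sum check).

1) 0.0ms=0b +1600.0ms=2b
2) 1600.0ms=2b +1600.0ms=2b
3) 3200.0ms=4b +457.143ms=4/7b
4) 3657.143ms=32/7b +457.143ms=4/7b
5) 4114.286ms=36/7b +457.143ms=4/7b
6) 4571.429ms=40/7b +457.143ms=4/7b
7) 5028.571ms=44/7b +914.286ms=8/7b
8) 5942.857ms=52/7b +457.143ms=4/7b
9) 6400.0ms=8b +1600.0ms=2b
10) 8000.0ms=10b +1600.0ms=2b
11) 9600.0ms=12b +533.333ms=2/3b
12) 10133.333ms=38/3b +533.333ms=2/3b
13) 10666.667ms=40/3b +533.333ms=2/3b
14) 11200.0ms=14b +1600.0ms=2b
Σ=16b of 16 (75bpm 4/4) — PASS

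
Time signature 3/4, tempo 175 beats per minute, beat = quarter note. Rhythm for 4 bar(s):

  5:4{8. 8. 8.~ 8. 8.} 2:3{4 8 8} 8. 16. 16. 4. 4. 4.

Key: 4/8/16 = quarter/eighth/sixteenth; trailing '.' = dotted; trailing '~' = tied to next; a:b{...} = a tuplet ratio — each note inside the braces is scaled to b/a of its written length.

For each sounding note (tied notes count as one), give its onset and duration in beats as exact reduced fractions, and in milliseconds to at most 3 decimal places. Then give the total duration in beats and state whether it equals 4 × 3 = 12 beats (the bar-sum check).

1) 0.0ms=0b +205.714ms=3/5b
2) 205.714ms=3/5b +205.714ms=3/5b
3) 411.429ms=6/5b +411.429ms=6/5b
4) 822.857ms=12/5b +205.714ms=3/5b
5) 1028.571ms=3b +514.286ms=3/2b
6) 1542.857ms=9/2b +257.143ms=3/4b
7) 1800.0ms=21/4b +257.143ms=3/4b
8) 2057.143ms=6b +257.143ms=3/4b
9) 2314.286ms=27/4b +128.571ms=3/8b
10) 2442.857ms=57/8b +128.571ms=3/8b
11) 2571.429ms=15/2b +514.286ms=3/2b
12) 3085.714ms=9b +514.286ms=3/2b
13) 3600.0ms=21/2b +514.286ms=3/2b
Σ=12b of 12 (175bpm 3/4) — PASS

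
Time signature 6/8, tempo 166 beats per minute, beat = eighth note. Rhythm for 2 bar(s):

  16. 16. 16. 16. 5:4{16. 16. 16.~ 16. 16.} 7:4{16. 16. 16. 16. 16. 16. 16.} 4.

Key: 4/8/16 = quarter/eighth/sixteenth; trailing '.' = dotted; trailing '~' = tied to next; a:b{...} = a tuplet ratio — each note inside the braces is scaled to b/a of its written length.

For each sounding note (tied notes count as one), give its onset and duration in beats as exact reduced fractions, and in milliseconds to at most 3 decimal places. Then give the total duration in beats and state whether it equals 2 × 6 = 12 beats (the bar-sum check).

1) 0.0ms=0b +271.084ms=3/4b
2) 271.084ms=3/4b +271.084ms=3/4b
3) 542.169ms=3/2b +271.084ms=3/4b
4) 813.253ms=9/4b +271.084ms=3/4b
5) 1084.337ms=3b +216.867ms=3/5b
6) 1301.205ms=18/5b +216.867ms=3/5b
7) 1518.072ms=21/5b +433.735ms=6/5b
8) 1951.807ms=27/5b +216.867ms=3/5b
9) 2168.675ms=6b +154.905ms=3/7b
10) 2323.58ms=45/7b +154.905ms=3/7b
11) 2478.485ms=48/7b +154.905ms=3/7b
12) 2633.391ms=51/7b +154.905ms=3/7b
13) 2788.296ms=54/7b +154.905ms=3/7b
14) 2943.201ms=57/7b +154.905ms=3/7b
15) 3098.107ms=60/7b +154.905ms=3/7b
16) 3253.012ms=9b +1084.337ms=3b
Σ=12b of 12 (166bpm 6/8) — PASS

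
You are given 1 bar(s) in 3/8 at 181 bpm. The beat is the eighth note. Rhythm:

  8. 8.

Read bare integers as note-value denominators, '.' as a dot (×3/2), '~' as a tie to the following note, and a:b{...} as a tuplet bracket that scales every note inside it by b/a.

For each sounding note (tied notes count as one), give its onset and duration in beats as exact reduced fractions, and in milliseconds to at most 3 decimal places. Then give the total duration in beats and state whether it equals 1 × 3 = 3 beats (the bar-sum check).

1) 0.0ms=0b +497.238ms=3/2b
2) 497.238ms=3/2b +497.238ms=3/2b
Σ=3b of 3 (181bpm 3/8) — PASS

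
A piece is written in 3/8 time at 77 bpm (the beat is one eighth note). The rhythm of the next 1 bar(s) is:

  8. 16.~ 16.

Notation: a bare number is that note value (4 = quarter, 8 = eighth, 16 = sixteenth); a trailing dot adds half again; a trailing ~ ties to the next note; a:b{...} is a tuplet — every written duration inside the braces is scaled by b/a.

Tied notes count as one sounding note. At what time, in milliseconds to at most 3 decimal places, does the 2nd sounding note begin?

note 2 onset = 3/2b = 1168.831ms

1. 0.0ms @ 0 + 1168.831ms (3/2)
2. 1168.831ms @ 3/2 + 1168.831ms (3/2)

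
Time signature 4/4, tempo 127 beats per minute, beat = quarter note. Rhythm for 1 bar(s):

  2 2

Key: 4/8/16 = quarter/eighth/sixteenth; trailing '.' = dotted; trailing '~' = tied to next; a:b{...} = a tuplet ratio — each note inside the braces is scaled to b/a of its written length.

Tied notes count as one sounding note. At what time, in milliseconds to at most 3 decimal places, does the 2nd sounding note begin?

1. 0.0ms @ 0 + 944.882ms (2)
2. 944.882ms @ 2 + 944.882ms (2)

note 2 onset = 2b = 944.882ms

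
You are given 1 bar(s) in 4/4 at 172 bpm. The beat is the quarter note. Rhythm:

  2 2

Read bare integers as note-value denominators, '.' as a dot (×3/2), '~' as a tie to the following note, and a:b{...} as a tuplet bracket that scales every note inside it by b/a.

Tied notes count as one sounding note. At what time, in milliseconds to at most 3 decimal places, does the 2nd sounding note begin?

1. 0.0ms @ 0 + 697.674ms (2)
2. 697.674ms @ 2 + 697.674ms (2)

note 2 onset = 2b = 697.674ms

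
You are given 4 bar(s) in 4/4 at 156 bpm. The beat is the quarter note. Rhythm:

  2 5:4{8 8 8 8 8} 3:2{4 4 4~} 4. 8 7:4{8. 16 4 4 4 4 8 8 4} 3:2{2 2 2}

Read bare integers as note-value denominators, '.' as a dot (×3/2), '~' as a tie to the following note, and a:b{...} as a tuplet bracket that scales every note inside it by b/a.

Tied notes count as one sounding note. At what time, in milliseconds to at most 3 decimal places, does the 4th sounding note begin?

1. 0.0ms @ 0 + 769.231ms (2)
2. 769.231ms @ 2 + 153.846ms (2/5)
3. 923.077ms @ 12/5 + 153.846ms (2/5)
4. 1076.923ms @ 14/5 + 153.846ms (2/5)
5. 1230.769ms @ 16/5 + 153.846ms (2/5)
6. 1384.615ms @ 18/5 + 153.846ms (2/5)
7. 1538.462ms @ 4 + 256.41ms (2/3)
8. 1794.872ms @ 14/3 + 256.41ms (2/3)
9. 2051.282ms @ 16/3 + 833.333ms (13/6)
10. 2884.615ms @ 15/2 + 192.308ms (1/2)
11. 3076.923ms @ 8 + 164.835ms (3/7)
12. 3241.758ms @ 59/7 + 54.945ms (1/7)
13. 3296.703ms @ 60/7 + 219.78ms (4/7)
14. 3516.484ms @ 64/7 + 219.78ms (4/7)
15. 3736.264ms @ 68/7 + 219.78ms (4/7)
16. 3956.044ms @ 72/7 + 219.78ms (4/7)
17. 4175.824ms @ 76/7 + 109.89ms (2/7)
18. 4285.714ms @ 78/7 + 109.89ms (2/7)
19. 4395.604ms @ 80/7 + 219.78ms (4/7)
20. 4615.385ms @ 12 + 512.821ms (4/3)
21. 5128.205ms @ 40/3 + 512.821ms (4/3)
22. 5641.026ms @ 44/3 + 512.821ms (4/3)

note 4 onset = 14/5b = 1076.923ms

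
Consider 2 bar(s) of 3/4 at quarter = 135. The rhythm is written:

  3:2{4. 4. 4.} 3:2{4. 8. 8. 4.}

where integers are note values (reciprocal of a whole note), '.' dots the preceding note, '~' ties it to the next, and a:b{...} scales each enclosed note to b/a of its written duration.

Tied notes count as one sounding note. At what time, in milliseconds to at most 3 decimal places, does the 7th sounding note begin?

note 7 onset = 5b = 2222.222ms

1. 0.0ms @ 0 + 444.444ms (1)
2. 444.444ms @ 1 + 444.444ms (1)
3. 888.889ms @ 2 + 444.444ms (1)
4. 1333.333ms @ 3 + 444.444ms (1)
5. 1777.778ms @ 4 + 222.222ms (1/2)
6. 2000.0ms @ 9/2 + 222.222ms (1/2)
7. 2222.222ms @ 5 + 444.444ms (1)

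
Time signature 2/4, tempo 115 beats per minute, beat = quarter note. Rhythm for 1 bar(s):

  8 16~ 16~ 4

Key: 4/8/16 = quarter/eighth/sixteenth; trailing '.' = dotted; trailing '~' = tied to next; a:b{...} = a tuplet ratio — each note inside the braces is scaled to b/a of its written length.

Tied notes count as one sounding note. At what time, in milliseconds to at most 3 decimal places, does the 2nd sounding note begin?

1. 0.0ms @ 0 + 260.87ms (1/2)
2. 260.87ms @ 1/2 + 782.609ms (3/2)

note 2 onset = 1/2b = 260.87ms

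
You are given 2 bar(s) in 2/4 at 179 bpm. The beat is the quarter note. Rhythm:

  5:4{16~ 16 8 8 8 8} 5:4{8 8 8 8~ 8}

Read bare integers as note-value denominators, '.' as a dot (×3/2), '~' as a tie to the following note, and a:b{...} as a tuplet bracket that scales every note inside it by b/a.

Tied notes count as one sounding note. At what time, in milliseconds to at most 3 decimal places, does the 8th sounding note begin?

1. 0.0ms @ 0 + 134.078ms (2/5)
2. 134.078ms @ 2/5 + 134.078ms (2/5)
3. 268.156ms @ 4/5 + 134.078ms (2/5)
4. 402.235ms @ 6/5 + 134.078ms (2/5)
5. 536.313ms @ 8/5 + 134.078ms (2/5)
6. 670.391ms @ 2 + 134.078ms (2/5)
7. 804.469ms @ 12/5 + 134.078ms (2/5)
8. 938.547ms @ 14/5 + 134.078ms (2/5)
9. 1072.626ms @ 16/5 + 268.156ms (4/5)

note 8 onset = 14/5b = 938.547ms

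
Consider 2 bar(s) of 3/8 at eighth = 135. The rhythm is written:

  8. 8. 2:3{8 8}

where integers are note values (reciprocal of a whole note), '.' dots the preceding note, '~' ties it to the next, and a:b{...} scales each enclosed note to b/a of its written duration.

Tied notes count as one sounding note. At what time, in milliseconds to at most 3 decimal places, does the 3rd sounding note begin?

1. 0.0ms @ 0 + 666.667ms (3/2)
2. 666.667ms @ 3/2 + 666.667ms (3/2)
3. 1333.333ms @ 3 + 666.667ms (3/2)
4. 2000.0ms @ 9/2 + 666.667ms (3/2)

note 3 onset = 3b = 1333.333ms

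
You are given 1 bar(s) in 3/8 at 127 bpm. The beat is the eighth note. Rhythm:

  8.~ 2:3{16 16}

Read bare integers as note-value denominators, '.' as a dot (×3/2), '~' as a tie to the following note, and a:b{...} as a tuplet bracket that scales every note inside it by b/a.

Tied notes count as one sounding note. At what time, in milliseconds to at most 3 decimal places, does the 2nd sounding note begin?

1. 0.0ms @ 0 + 1062.992ms (9/4)
2. 1062.992ms @ 9/4 + 354.331ms (3/4)

note 2 onset = 9/4b = 1062.992ms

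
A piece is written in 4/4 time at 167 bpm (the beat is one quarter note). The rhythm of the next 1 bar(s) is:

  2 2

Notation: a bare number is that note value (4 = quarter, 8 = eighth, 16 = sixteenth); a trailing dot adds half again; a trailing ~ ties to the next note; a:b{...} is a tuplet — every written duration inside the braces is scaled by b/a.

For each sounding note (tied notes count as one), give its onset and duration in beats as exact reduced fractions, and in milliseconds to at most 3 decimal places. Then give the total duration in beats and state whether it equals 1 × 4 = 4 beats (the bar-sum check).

1) 0.0ms=0b +718.563ms=2b
2) 718.563ms=2b +718.563ms=2b
Σ=4b of 4 (167bpm 4/4) — PASS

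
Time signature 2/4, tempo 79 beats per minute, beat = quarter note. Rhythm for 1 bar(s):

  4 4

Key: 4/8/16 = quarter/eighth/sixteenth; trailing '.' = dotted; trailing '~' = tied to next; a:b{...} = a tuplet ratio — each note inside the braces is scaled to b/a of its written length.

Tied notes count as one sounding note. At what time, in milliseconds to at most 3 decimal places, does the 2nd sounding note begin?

note 2 onset = 1b = 759.494ms

1. 0.0ms @ 0 + 759.494ms (1)
2. 759.494ms @ 1 + 759.494ms (1)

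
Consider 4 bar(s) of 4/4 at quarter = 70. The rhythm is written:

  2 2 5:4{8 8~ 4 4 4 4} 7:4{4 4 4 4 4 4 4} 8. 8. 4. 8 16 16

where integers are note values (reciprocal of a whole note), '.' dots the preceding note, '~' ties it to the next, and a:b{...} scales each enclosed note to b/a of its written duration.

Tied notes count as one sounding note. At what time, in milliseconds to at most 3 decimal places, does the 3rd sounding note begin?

1. 0.0ms @ 0 + 1714.286ms (2)
2. 1714.286ms @ 2 + 1714.286ms (2)
3. 3428.571ms @ 4 + 342.857ms (2/5)
4. 3771.429ms @ 22/5 + 1028.571ms (6/5)
5. 4800.0ms @ 28/5 + 685.714ms (4/5)
6. 5485.714ms @ 32/5 + 685.714ms (4/5)
7. 6171.429ms @ 36/5 + 685.714ms (4/5)
8. 6857.143ms @ 8 + 489.796ms (4/7)
9. 7346.939ms @ 60/7 + 489.796ms (4/7)
10. 7836.735ms @ 64/7 + 489.796ms (4/7)
11. 8326.531ms @ 68/7 + 489.796ms (4/7)
12. 8816.327ms @ 72/7 + 489.796ms (4/7)
13. 9306.122ms @ 76/7 + 489.796ms (4/7)
14. 9795.918ms @ 80/7 + 489.796ms (4/7)
15. 10285.714ms @ 12 + 642.857ms (3/4)
16. 10928.571ms @ 51/4 + 642.857ms (3/4)
17. 11571.429ms @ 27/2 + 1285.714ms (3/2)
18. 12857.143ms @ 15 + 428.571ms (1/2)
19. 13285.714ms @ 31/2 + 214.286ms (1/4)
20. 13500.0ms @ 63/4 + 214.286ms (1/4)

note 3 onset = 4b = 3428.571ms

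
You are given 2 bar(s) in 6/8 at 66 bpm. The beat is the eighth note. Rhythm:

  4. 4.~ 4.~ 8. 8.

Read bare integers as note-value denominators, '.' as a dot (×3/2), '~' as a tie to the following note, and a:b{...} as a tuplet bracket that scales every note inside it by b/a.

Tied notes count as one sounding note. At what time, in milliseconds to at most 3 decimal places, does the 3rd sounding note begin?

note 3 onset = 21/2b = 9545.455ms

1. 0.0ms @ 0 + 2727.273ms (3)
2. 2727.273ms @ 3 + 6818.182ms (15/2)
3. 9545.455ms @ 21/2 + 1363.636ms (3/2)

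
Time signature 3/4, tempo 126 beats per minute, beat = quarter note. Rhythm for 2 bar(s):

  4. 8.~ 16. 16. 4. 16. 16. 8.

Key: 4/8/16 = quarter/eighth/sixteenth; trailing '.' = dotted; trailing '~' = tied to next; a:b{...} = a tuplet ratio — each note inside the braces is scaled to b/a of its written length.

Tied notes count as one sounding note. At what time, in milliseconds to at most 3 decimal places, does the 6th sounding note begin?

1. 0.0ms @ 0 + 714.286ms (3/2)
2. 714.286ms @ 3/2 + 535.714ms (9/8)
3. 1250.0ms @ 21/8 + 178.571ms (3/8)
4. 1428.571ms @ 3 + 714.286ms (3/2)
5. 2142.857ms @ 9/2 + 178.571ms (3/8)
6. 2321.429ms @ 39/8 + 178.571ms (3/8)
7. 2500.0ms @ 21/4 + 357.143ms (3/4)

note 6 onset = 39/8b = 2321.429ms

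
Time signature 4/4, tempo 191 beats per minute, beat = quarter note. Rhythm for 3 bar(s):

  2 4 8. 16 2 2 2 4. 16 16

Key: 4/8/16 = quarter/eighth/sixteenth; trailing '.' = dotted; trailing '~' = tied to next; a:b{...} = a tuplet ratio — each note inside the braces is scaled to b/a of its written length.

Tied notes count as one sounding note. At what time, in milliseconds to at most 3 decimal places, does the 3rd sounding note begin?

note 3 onset = 3b = 942.408ms

1. 0.0ms @ 0 + 628.272ms (2)
2. 628.272ms @ 2 + 314.136ms (1)
3. 942.408ms @ 3 + 235.602ms (3/4)
4. 1178.01ms @ 15/4 + 78.534ms (1/4)
5. 1256.545ms @ 4 + 628.272ms (2)
6. 1884.817ms @ 6 + 628.272ms (2)
7. 2513.089ms @ 8 + 628.272ms (2)
8. 3141.361ms @ 10 + 471.204ms (3/2)
9. 3612.565ms @ 23/2 + 78.534ms (1/4)
10. 3691.099ms @ 47/4 + 78.534ms (1/4)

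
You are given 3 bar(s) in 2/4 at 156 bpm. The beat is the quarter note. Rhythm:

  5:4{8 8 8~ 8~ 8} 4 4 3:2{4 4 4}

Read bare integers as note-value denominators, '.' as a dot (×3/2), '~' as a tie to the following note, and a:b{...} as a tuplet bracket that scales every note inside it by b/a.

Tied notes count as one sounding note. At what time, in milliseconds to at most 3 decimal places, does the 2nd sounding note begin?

1. 0.0ms @ 0 + 153.846ms (2/5)
2. 153.846ms @ 2/5 + 153.846ms (2/5)
3. 307.692ms @ 4/5 + 461.538ms (6/5)
4. 769.231ms @ 2 + 384.615ms (1)
5. 1153.846ms @ 3 + 384.615ms (1)
6. 1538.462ms @ 4 + 256.41ms (2/3)
7. 1794.872ms @ 14/3 + 256.41ms (2/3)
8. 2051.282ms @ 16/3 + 256.41ms (2/3)

note 2 onset = 2/5b = 153.846ms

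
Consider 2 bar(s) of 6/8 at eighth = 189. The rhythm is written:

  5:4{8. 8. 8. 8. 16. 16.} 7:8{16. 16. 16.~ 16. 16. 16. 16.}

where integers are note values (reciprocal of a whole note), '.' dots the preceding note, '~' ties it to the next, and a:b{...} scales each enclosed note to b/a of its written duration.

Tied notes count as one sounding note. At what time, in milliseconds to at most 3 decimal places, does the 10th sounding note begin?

note 10 onset = 66/7b = 2993.197ms

1. 0.0ms @ 0 + 380.952ms (6/5)
2. 380.952ms @ 6/5 + 380.952ms (6/5)
3. 761.905ms @ 12/5 + 380.952ms (6/5)
4. 1142.857ms @ 18/5 + 380.952ms (6/5)
5. 1523.81ms @ 24/5 + 190.476ms (3/5)
6. 1714.286ms @ 27/5 + 190.476ms (3/5)
7. 1904.762ms @ 6 + 272.109ms (6/7)
8. 2176.871ms @ 48/7 + 272.109ms (6/7)
9. 2448.98ms @ 54/7 + 544.218ms (12/7)
10. 2993.197ms @ 66/7 + 272.109ms (6/7)
11. 3265.306ms @ 72/7 + 272.109ms (6/7)
12. 3537.415ms @ 78/7 + 272.109ms (6/7)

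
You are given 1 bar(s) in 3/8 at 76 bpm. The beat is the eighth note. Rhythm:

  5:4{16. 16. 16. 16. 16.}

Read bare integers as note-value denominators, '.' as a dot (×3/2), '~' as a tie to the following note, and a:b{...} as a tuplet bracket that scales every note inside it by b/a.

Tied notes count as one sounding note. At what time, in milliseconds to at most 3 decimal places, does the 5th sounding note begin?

note 5 onset = 12/5b = 1894.737ms

1. 0.0ms @ 0 + 473.684ms (3/5)
2. 473.684ms @ 3/5 + 473.684ms (3/5)
3. 947.368ms @ 6/5 + 473.684ms (3/5)
4. 1421.053ms @ 9/5 + 473.684ms (3/5)
5. 1894.737ms @ 12/5 + 473.684ms (3/5)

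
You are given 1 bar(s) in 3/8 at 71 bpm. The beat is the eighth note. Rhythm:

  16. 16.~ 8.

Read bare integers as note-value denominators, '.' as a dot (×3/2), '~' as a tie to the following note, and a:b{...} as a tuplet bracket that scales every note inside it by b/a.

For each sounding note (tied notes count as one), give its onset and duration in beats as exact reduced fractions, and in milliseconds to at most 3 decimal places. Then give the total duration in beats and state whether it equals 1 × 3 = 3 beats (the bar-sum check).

1) 0.0ms=0b +633.803ms=3/4b
2) 633.803ms=3/4b +1901.408ms=9/4b
Σ=3b of 3 (71bpm 3/8) — PASS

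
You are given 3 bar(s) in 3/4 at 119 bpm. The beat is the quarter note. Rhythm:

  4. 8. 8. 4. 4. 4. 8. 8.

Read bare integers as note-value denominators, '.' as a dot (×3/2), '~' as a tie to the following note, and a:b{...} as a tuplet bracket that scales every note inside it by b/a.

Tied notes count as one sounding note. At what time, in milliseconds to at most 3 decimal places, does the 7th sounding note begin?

1. 0.0ms @ 0 + 756.303ms (3/2)
2. 756.303ms @ 3/2 + 378.151ms (3/4)
3. 1134.454ms @ 9/4 + 378.151ms (3/4)
4. 1512.605ms @ 3 + 756.303ms (3/2)
5. 2268.908ms @ 9/2 + 756.303ms (3/2)
6. 3025.21ms @ 6 + 756.303ms (3/2)
7. 3781.513ms @ 15/2 + 378.151ms (3/4)
8. 4159.664ms @ 33/4 + 378.151ms (3/4)

note 7 onset = 15/2b = 3781.513ms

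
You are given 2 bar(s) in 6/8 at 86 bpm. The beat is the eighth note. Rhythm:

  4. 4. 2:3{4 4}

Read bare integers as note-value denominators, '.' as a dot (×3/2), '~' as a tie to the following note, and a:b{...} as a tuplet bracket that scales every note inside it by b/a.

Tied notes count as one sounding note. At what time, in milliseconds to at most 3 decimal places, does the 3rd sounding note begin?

note 3 onset = 6b = 4186.047ms

1. 0.0ms @ 0 + 2093.023ms (3)
2. 2093.023ms @ 3 + 2093.023ms (3)
3. 4186.047ms @ 6 + 2093.023ms (3)
4. 6279.07ms @ 9 + 2093.023ms (3)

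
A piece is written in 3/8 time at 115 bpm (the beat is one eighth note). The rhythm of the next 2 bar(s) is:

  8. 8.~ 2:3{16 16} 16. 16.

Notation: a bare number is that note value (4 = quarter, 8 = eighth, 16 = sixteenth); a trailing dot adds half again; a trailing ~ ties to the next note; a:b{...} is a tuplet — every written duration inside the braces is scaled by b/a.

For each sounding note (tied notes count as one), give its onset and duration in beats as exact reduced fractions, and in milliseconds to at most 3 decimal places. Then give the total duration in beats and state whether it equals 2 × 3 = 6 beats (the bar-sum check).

1) 0.0ms=0b +782.609ms=3/2b
2) 782.609ms=3/2b +1173.913ms=9/4b
3) 1956.522ms=15/4b +391.304ms=3/4b
4) 2347.826ms=9/2b +391.304ms=3/4b
5) 2739.13ms=21/4b +391.304ms=3/4b
Σ=6b of 6 (115bpm 3/8) — PASS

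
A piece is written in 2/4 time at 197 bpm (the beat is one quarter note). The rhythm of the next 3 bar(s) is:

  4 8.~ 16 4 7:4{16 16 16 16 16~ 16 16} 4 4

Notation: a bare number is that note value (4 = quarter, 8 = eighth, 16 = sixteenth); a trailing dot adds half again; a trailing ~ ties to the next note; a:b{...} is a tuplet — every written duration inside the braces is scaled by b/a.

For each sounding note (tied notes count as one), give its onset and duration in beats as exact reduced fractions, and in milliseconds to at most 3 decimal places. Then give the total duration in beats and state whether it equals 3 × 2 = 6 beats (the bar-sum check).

1) 0.0ms=0b +304.569ms=1b
2) 304.569ms=1b +304.569ms=1b
3) 609.137ms=2b +304.569ms=1b
4) 913.706ms=3b +43.51ms=1/7b
5) 957.215ms=22/7b +43.51ms=1/7b
6) 1000.725ms=23/7b +43.51ms=1/7b
7) 1044.235ms=24/7b +43.51ms=1/7b
8) 1087.745ms=25/7b +87.02ms=2/7b
9) 1174.764ms=27/7b +43.51ms=1/7b
10) 1218.274ms=4b +304.569ms=1b
11) 1522.843ms=5b +304.569ms=1b
Σ=6b of 6 (197bpm 2/4) — PASS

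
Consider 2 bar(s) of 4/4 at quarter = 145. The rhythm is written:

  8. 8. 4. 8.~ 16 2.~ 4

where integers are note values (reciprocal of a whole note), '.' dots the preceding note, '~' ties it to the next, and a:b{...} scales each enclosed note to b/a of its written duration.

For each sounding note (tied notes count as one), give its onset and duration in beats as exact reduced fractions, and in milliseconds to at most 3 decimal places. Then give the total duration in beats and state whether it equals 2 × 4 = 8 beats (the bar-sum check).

1) 0.0ms=0b +310.345ms=3/4b
2) 310.345ms=3/4b +310.345ms=3/4b
3) 620.69ms=3/2b +620.69ms=3/2b
4) 1241.379ms=3b +413.793ms=1b
5) 1655.172ms=4b +1655.172ms=4b
Σ=8b of 8 (145bpm 4/4) — PASS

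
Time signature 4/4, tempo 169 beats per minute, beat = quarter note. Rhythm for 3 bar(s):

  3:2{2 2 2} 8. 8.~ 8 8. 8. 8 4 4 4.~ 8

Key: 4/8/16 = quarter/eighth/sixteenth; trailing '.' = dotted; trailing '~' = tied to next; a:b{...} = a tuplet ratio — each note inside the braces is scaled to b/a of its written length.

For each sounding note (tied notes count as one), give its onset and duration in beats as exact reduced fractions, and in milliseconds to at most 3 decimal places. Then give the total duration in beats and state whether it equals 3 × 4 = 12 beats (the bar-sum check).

1) 0.0ms=0b +473.373ms=4/3b
2) 473.373ms=4/3b +473.373ms=4/3b
3) 946.746ms=8/3b +473.373ms=4/3b
4) 1420.118ms=4b +266.272ms=3/4b
5) 1686.391ms=19/4b +443.787ms=5/4b
6) 2130.178ms=6b +266.272ms=3/4b
7) 2396.45ms=27/4b +266.272ms=3/4b
8) 2662.722ms=15/2b +177.515ms=1/2b
9) 2840.237ms=8b +355.03ms=1b
10) 3195.266ms=9b +355.03ms=1b
11) 3550.296ms=10b +710.059ms=2b
Σ=12b of 12 (169bpm 4/4) — PASS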